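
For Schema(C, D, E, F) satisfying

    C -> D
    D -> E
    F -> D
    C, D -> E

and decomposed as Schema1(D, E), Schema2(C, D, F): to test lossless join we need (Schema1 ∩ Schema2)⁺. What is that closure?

D, E

Schema1 ∩ Schema2 = {D}.
D → E applies, adding E
Closure: {D, E}.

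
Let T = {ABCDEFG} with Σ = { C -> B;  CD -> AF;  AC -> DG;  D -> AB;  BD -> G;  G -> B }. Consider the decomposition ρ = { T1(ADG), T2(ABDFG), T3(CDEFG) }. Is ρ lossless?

Yes

Chase test. Columns are ABCDEFG; row i has aⱼ where attribute j ∈ Ti, else bᵢⱼ.
Initial tableau (one row per fragment):
  row 1: a1 b12 b13 a4 b15 b16 a7
  row 2: a1 a2 b23 a4 b25 a6 a7
  row 3: b31 b32 a3 a4 a5 a6 a7
Rows 1 and 2 agree on D; apply D→AB and equate their AB entries.
Rows 1 and 3 agree on D; apply D→AB and equate their AB entries.
Row 3 is now all distinguished symbols — the join is lossless.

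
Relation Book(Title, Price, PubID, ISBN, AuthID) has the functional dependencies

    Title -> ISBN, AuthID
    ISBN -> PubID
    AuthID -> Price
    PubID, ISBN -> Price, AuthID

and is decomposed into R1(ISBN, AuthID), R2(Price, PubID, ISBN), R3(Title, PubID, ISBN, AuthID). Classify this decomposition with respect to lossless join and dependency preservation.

Lossless test (chase): Rows 1 and 2 agree on ISBN; apply ISBN→PubID and equate their PubID entries. Rows 1 and 3 agree on AuthID; apply AuthID→Price and equate their Price entries. Rows 1 and 2 agree on PubID, ISBN; apply PubID, ISBN→Price, AuthID and equate their Price, AuthID entries. Row 3 is now all distinguished symbols — the join is lossless.
Dependency preservation: the restricted closure of {AuthID} across the fragments never reaches {Price}, so AuthID → Price cannot be enforced without a join — not preserved.

lossless but not dependency-preserving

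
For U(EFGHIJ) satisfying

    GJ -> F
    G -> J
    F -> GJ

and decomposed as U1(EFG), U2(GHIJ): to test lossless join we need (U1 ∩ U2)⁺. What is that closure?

FGJ

U1 ∩ U2 = {G}.
G → J applies, adding J
GJ → F applies, adding F
Closure: {FGJ}.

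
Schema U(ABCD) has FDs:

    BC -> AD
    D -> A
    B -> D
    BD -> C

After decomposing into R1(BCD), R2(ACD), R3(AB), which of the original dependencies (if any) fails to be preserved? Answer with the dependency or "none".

none

BC → AD: restricted closure across fragments reaches AD.
D → A lies within R2.
B → D lies within R1.
BD → C lies within R1.
Every dependency is enforceable on the fragments, so the decomposition is dependency-preserving.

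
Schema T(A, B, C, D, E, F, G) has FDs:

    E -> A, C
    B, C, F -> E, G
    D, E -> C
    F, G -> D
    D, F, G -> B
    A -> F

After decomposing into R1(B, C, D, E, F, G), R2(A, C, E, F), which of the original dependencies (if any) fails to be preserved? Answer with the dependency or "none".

none

E → A, C lies within R2.
B, C, F → E, G lies within R1.
D, E → C lies within R1.
F, G → D lies within R1.
D, F, G → B lies within R1.
A → F lies within R2.
Every dependency is enforceable on the fragments, so the decomposition is dependency-preserving.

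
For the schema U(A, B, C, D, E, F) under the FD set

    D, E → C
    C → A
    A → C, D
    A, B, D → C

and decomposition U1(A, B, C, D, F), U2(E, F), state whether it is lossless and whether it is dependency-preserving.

Lossless test: (F)⁺ = {F}, which is a superkey of neither fragment — lossy.
Dependency preservation: the restricted closure of {D, E} across the fragments never reaches {C}, so D, E → C cannot be enforced without a join — not preserved.

lossy and not dependency-preserving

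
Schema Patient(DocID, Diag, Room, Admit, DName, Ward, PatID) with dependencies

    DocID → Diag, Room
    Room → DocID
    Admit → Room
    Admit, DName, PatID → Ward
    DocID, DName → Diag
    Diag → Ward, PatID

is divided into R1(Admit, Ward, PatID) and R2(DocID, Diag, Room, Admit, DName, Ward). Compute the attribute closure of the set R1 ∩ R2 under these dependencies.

DocID, Diag, Room, Admit, Ward, PatID

R1 ∩ R2 = {Admit, Ward}.
Admit → Room applies, adding Room
Room → DocID applies, adding DocID
DocID → Diag, Room applies, adding Diag
Diag → Ward, PatID applies, adding PatID
Closure: {DocID, Diag, Room, Admit, Ward, PatID}.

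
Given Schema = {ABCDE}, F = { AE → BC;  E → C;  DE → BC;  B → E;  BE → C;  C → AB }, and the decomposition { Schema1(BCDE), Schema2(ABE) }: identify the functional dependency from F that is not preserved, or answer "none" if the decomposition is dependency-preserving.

AE → BC: restricted closure across fragments reaches BC.
E → C lies within Schema1.
DE → BC lies within Schema1.
B → E lies within Schema1.
BE → C lies within Schema1.
C → AB: restricted closure across fragments reaches AB.
Every dependency is enforceable on the fragments, so the decomposition is dependency-preserving.

none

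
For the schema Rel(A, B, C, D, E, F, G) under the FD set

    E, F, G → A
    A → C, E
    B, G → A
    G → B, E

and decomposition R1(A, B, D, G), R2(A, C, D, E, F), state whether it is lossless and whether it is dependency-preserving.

Lossless test: (A, D)⁺ = {A, C, D, E}, which is a superkey of neither fragment — lossy.
Dependency preservation: E, F, G → A; G → B, E are not contained in any single fragment, but the restricted closure of each left-hand side across the fragments still reaches the right-hand side; the remaining FDs each lie inside some fragment. All dependencies are preserved.

lossy but dependency-preserving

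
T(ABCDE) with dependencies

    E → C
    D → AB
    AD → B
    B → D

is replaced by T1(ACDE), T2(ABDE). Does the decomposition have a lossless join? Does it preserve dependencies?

lossless and dependency-preserving

Lossless test: (ADE)⁺ = {ABCDE}, which contains all of one fragment — lossless.
Dependency preservation: every FD's attributes lie within a single fragment, so each can be enforced locally — preserved.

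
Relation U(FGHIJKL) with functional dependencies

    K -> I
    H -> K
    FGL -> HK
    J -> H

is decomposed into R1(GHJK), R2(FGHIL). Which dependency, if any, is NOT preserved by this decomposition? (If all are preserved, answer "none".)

Check K → I: no single fragment contains all of {IK}, and the restricted closure of {K} across the fragments never reaches {I}.
H → K is preserved.
FGL → HK is preserved.
J → H is preserved.

K -> I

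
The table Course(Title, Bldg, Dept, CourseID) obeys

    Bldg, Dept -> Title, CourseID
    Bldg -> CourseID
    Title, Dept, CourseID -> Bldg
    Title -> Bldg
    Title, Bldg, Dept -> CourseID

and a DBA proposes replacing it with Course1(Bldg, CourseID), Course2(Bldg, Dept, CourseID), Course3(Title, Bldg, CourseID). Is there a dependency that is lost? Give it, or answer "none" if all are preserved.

Check Bldg, Dept → Title, CourseID: no single fragment contains all of {Title, Bldg, Dept, CourseID}, and the restricted closure of {Bldg, Dept} across the fragments never reaches {Title, CourseID}.
Bldg → CourseID is preserved.
Title, Dept, CourseID → Bldg is preserved.
Title → Bldg is preserved.
Title, Bldg, Dept → CourseID is preserved.

Bldg, Dept -> Title, CourseID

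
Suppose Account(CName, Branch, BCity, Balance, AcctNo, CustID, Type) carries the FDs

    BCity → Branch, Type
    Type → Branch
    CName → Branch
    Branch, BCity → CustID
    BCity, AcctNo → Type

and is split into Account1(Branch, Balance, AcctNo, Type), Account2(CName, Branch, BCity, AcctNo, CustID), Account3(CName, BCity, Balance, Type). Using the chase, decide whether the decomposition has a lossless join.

Chase test. Columns are CName, Branch, BCity, Balance, AcctNo, CustID, Type; row i has aⱼ where attribute j ∈ Accounti, else bᵢⱼ.
Initial tableau (one row per fragment):
  row 1: b11 a2 b13 a4 a5 b16 a7
  row 2: a1 a2 a3 b24 a5 a6 b27
  row 3: a1 b32 a3 a4 b35 b36 a7
Rows 2 and 3 agree on BCity; apply BCity→Branch, Type and equate their Branch, Type entries.
Rows 2 and 3 agree on Branch, BCity; apply Branch, BCity→CustID and equate their CustID entries.
No row becomes fully distinguished — the join is lossy.

No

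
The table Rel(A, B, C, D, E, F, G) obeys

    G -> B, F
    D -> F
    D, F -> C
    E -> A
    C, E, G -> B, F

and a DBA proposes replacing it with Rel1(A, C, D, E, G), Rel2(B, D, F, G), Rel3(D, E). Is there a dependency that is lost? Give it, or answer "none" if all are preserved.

G → B, F lies within Rel2.
D → F lies within Rel2.
D, F → C: restricted closure across fragments reaches C.
E → A lies within Rel1.
C, E, G → B, F: restricted closure across fragments reaches B, F.
Every dependency is enforceable on the fragments, so the decomposition is dependency-preserving.

none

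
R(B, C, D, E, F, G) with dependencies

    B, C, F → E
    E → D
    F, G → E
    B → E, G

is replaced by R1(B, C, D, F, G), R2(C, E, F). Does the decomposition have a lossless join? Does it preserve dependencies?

Lossless test: (C, F)⁺ = {C, F}, which is a superkey of neither fragment — lossy.
Dependency preservation: the restricted closure of {B, C, F} across the fragments never reaches {E}, so B, C, F → E cannot be enforced without a join — not preserved.

lossy and not dependency-preserving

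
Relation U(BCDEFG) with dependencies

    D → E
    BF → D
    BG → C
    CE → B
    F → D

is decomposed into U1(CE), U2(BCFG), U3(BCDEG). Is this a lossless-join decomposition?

No

Chase test. Columns are BCDEFG; row i has aⱼ where attribute j ∈ Ui, else bᵢⱼ.
Initial tableau (one row per fragment):
  row 1: b11 a2 b13 a4 b15 b16
  row 2: a1 a2 b23 b24 a5 a6
  row 3: a1 a2 a3 a4 b35 a6
Rows 1 and 3 agree on CE; apply CE→B and equate their B entries.
No row becomes fully distinguished — the join is lossy.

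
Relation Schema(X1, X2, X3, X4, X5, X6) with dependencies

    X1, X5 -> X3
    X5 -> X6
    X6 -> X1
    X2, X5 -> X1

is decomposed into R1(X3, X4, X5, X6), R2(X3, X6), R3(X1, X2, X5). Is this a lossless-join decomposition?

No

Chase test. Columns are X1, X2, X3, X4, X5, X6; row i has aⱼ where attribute j ∈ Ri, else bᵢⱼ.
Initial tableau (one row per fragment):
  row 1: b11 b12 a3 a4 a5 a6
  row 2: b21 b22 a3 b24 b25 a6
  row 3: a1 a2 b33 b34 a5 b36
Rows 1 and 3 agree on X5; apply X5→X6 and equate their X6 entries.
Rows 1 and 2 agree on X6; apply X6→X1 and equate their X1 entries.
Rows 1 and 3 agree on X6; apply X6→X1 and equate their X1 entries.
Rows 1 and 3 agree on X1, X5; apply X1, X5→X3 and equate their X3 entries.
No row becomes fully distinguished — the join is lossy.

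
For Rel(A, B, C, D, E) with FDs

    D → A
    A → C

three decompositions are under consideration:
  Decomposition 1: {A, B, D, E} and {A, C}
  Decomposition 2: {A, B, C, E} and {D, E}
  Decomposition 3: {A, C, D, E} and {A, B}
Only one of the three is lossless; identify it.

Decomposition 1: common = {A}, closure = {A, C} → lossless.
Decomposition 2: common = {E}, closure = {E} → lossy.
Decomposition 3: common = {A}, closure = {A, C} → lossy.

Decomposition 1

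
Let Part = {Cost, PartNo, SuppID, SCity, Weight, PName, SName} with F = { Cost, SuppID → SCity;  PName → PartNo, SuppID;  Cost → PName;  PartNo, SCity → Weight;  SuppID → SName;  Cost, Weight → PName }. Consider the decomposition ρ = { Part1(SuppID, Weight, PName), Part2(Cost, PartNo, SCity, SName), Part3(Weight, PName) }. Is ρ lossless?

No

Chase test. Columns are Cost, PartNo, SuppID, SCity, Weight, PName, SName; row i has aⱼ where attribute j ∈ Parti, else bᵢⱼ.
Initial tableau (one row per fragment):
  row 1: b11 b12 a3 b14 a5 a6 b17
  row 2: a1 a2 b23 a4 b25 b26 a7
  row 3: b31 b32 b33 b34 a5 a6 b37
Rows 1 and 3 agree on PName; apply PName→PartNo, SuppID and equate their PartNo, SuppID entries.
Rows 1 and 3 agree on SuppID; apply SuppID→SName and equate their SName entries.
No row becomes fully distinguished — the join is lossy.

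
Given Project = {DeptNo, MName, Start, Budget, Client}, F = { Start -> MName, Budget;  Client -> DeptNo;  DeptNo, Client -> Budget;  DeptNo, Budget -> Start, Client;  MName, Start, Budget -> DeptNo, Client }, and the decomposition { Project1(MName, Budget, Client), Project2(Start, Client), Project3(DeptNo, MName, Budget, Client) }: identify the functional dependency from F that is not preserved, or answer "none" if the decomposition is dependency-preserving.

none

Start → MName, Budget: restricted closure across fragments reaches MName, Budget.
Client → DeptNo lies within Project3.
DeptNo, Client → Budget lies within Project3.
DeptNo, Budget → Start, Client: restricted closure across fragments reaches Start, Client.
MName, Start, Budget → DeptNo, Client: restricted closure across fragments reaches DeptNo, Client.
Every dependency is enforceable on the fragments, so the decomposition is dependency-preserving.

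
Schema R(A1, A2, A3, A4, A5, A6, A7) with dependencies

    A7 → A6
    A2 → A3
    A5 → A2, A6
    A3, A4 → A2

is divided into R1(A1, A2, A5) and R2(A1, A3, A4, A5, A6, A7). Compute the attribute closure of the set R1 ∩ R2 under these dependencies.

R1 ∩ R2 = {A1, A5}.
A5 → A2, A6 applies, adding A2, A6
A2 → A3 applies, adding A3
Closure: {A1, A2, A3, A5, A6}.

A1, A2, A3, A5, A6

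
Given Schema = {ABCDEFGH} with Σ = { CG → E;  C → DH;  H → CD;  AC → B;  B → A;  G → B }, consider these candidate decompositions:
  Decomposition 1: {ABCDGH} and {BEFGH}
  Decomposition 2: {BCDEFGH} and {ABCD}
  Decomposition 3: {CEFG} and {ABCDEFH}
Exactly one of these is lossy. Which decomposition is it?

Decomposition 1: common = {BGH}, closure = {ABCDEGH} → lossless.
Decomposition 2: common = {BCD}, closure = {ABCDH} → lossless.
Decomposition 3: common = {CEF}, closure = {CDEFH} → lossy.

Decomposition 3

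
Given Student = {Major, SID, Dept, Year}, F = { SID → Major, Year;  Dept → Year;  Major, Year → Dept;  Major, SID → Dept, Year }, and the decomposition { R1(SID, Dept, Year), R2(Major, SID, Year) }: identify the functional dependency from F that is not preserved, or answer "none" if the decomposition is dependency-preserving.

Check Major, Year → Dept: no single fragment contains all of {Major, Dept, Year}, and the restricted closure of {Major, Year} across the fragments never reaches {Dept}.
SID → Major, Year is preserved.
Dept → Year is preserved.
Major, SID → Dept, Year is preserved.

Major, Year → Dept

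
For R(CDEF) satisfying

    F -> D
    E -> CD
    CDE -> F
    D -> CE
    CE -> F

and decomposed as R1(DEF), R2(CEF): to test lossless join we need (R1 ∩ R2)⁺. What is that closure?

CDEF

R1 ∩ R2 = {EF}.
F → D applies, adding D
E → CD applies, adding C
Closure: {CDEF}.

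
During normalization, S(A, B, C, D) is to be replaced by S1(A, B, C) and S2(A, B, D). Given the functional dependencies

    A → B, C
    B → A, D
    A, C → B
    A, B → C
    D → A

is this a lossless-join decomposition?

Yes

Common attributes: S1 ∩ S2 = {A, B}.
Closure of {A, B}: A → B, C applies, adding C; B → A, D applies, adding D. So (A, B)⁺ = {A, B, C, D}.
This closure contains every attribute of S1, so S1 ∩ S2 → S1. The join is lossless.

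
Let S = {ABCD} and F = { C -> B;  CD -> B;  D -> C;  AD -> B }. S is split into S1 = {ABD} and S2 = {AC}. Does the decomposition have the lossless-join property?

Common attributes: S1 ∩ S2 = {A}.
No dependency enlarges {A}, so (A)⁺ = {A}.
The closure contains neither all of S1 = {ABD} nor all of S2 = {AC}, so the common attributes are not a superkey of either fragment. The join is lossy.

No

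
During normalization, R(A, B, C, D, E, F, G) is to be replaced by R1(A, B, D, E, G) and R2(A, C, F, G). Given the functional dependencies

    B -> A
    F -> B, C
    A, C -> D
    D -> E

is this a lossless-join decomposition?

Common attributes: R1 ∩ R2 = {A, G}.
No dependency enlarges {A, G}, so (A, G)⁺ = {A, G}.
The closure contains neither all of R1 = {A, B, D, E, G} nor all of R2 = {A, C, F, G}, so the common attributes are not a superkey of either fragment. The join is lossy.

No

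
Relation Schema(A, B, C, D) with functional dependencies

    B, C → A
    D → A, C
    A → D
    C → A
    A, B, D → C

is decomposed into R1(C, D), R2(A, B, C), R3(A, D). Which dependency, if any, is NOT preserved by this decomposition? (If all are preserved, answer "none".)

B, C → A lies within R2.
D → A, C: restricted closure across fragments reaches A, C.
A → D lies within R3.
C → A lies within R2.
A, B, D → C: restricted closure across fragments reaches C.
Every dependency is enforceable on the fragments, so the decomposition is dependency-preserving.

none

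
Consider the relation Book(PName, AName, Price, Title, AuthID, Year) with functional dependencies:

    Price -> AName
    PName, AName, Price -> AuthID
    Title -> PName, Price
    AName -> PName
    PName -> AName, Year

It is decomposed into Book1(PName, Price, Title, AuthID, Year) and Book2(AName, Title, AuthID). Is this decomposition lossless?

Yes

Common attributes: Book1 ∩ Book2 = {Title, AuthID}.
Closure of {Title, AuthID}: Title → PName, Price applies, adding PName, Price; PName → AName, Year applies, adding AName, Year. So (Title, AuthID)⁺ = {PName, AName, Price, Title, AuthID, Year}.
This closure contains every attribute of Book1, so Book1 ∩ Book2 → Book1. The join is lossless.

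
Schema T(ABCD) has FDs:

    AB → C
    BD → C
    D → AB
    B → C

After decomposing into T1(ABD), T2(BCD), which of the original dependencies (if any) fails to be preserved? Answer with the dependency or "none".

none

AB → C: restricted closure across fragments reaches C.
BD → C lies within T2.
D → AB lies within T1.
B → C lies within T2.
Every dependency is enforceable on the fragments, so the decomposition is dependency-preserving.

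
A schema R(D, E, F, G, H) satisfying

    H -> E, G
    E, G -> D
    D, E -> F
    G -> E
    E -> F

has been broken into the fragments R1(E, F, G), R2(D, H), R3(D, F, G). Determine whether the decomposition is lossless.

No

Chase test. Columns are D, E, F, G, H; row i has aⱼ where attribute j ∈ Ri, else bᵢⱼ.
Initial tableau (one row per fragment):
  row 1: b11 a2 a3 a4 b15
  row 2: a1 b22 b23 b24 a5
  row 3: a1 b32 a3 a4 b35
Rows 1 and 3 agree on G; apply G→E and equate their E entries.
Rows 1 and 3 agree on E, G; apply E, G→D and equate their D entries.
No row becomes fully distinguished — the join is lossy.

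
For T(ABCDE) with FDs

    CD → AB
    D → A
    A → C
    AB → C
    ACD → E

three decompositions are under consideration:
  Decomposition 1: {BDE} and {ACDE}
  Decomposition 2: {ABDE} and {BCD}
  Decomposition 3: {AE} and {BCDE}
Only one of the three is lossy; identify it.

Decomposition 1: common = {DE}, closure = {ABCDE} → lossless.
Decomposition 2: common = {BD}, closure = {ABCDE} → lossless.
Decomposition 3: common = {E}, closure = {E} → lossy.

Decomposition 3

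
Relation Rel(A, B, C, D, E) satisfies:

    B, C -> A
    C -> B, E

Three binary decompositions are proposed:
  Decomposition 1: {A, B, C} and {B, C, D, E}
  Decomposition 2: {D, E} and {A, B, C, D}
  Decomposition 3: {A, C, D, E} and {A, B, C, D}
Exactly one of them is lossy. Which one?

Decomposition 2

Decomposition 1: common = {B, C}, closure = {A, B, C, E} → lossless.
Decomposition 2: common = {D}, closure = {D} → lossy.
Decomposition 3: common = {A, C, D}, closure = {A, B, C, D, E} → lossless.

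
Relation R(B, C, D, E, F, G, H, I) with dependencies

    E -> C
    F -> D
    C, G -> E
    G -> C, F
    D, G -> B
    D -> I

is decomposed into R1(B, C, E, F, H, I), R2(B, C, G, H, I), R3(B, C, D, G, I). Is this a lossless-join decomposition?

Chase test. Columns are B, C, D, E, F, G, H, I; row i has aⱼ where attribute j ∈ Ri, else bᵢⱼ.
Initial tableau (one row per fragment):
  row 1: a1 a2 b13 a4 a5 b16 a7 a8
  row 2: a1 a2 b23 b24 b25 a6 a7 a8
  row 3: a1 a2 a3 b34 b35 a6 b37 a8
Rows 2 and 3 agree on C, G; apply C, G→E and equate their E entries.
Rows 2 and 3 agree on G; apply G→C, F and equate their C, F entries.
Rows 2 and 3 agree on F; apply F→D and equate their D entries.
No row becomes fully distinguished — the join is lossy.

No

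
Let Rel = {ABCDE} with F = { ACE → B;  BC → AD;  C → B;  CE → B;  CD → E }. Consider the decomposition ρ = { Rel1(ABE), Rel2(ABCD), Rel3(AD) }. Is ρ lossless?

Chase test. Columns are ABCDE; row i has aⱼ where attribute j ∈ Reli, else bᵢⱼ.
Initial tableau (one row per fragment):
  row 1: a1 a2 b13 b14 a5
  row 2: a1 a2 a3 a4 b25
  row 3: a1 b32 b33 a4 b35
No row becomes fully distinguished — the join is lossy.

No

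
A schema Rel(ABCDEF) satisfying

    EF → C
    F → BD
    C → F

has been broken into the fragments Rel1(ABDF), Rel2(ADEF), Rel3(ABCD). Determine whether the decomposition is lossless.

No

Chase test. Columns are ABCDEF; row i has aⱼ where attribute j ∈ Reli, else bᵢⱼ.
Initial tableau (one row per fragment):
  row 1: a1 a2 b13 a4 b15 a6
  row 2: a1 b22 b23 a4 a5 a6
  row 3: a1 a2 a3 a4 b35 b36
Rows 1 and 2 agree on F; apply F→BD and equate their BD entries.
No row becomes fully distinguished — the join is lossy.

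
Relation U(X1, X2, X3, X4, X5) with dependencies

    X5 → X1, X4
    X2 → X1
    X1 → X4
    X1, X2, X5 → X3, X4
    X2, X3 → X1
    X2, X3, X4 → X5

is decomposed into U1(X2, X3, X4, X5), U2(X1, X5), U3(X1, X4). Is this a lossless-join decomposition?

Yes

Chase test. Columns are X1, X2, X3, X4, X5; row i has aⱼ where attribute j ∈ Ui, else bᵢⱼ.
Initial tableau (one row per fragment):
  row 1: b11 a2 a3 a4 a5
  row 2: a1 b22 b23 b24 a5
  row 3: a1 b32 b33 a4 b35
Rows 1 and 2 agree on X5; apply X5→X1, X4 and equate their X1, X4 entries.
Row 1 is now all distinguished symbols — the join is lossless.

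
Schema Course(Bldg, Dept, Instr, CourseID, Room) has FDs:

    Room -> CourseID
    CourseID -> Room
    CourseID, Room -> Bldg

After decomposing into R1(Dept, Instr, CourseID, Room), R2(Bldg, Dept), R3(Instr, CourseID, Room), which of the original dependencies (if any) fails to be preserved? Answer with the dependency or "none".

CourseID, Room -> Bldg

Check CourseID, Room → Bldg: no single fragment contains all of {Bldg, CourseID, Room}, and the restricted closure of {CourseID, Room} across the fragments never reaches {Bldg}.
Room → CourseID is preserved.
CourseID → Room is preserved.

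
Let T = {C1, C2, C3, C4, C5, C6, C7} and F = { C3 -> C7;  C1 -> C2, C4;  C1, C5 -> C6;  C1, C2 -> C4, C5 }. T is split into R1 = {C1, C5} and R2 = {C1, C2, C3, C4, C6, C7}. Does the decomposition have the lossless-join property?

Yes

Common attributes: R1 ∩ R2 = {C1}.
Closure of {C1}: C1 → C2, C4 applies, adding C2, C4; C1, C2 → C4, C5 applies, adding C5; C1, C5 → C6 applies, adding C6. So (C1)⁺ = {C1, C2, C4, C5, C6}.
This closure contains every attribute of R1, so R1 ∩ R2 → R1. The join is lossless.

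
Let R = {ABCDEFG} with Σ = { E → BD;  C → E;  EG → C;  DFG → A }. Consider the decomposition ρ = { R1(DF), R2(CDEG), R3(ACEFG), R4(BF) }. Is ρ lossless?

No

Chase test. Columns are ABCDEFG; row i has aⱼ where attribute j ∈ Ri, else bᵢⱼ.
Initial tableau (one row per fragment):
  row 1: b11 b12 b13 a4 b15 a6 b17
  row 2: b21 b22 a3 a4 a5 b26 a7
  row 3: a1 b32 a3 b34 a5 a6 a7
  row 4: b41 a2 b43 b44 b45 a6 b47
Rows 2 and 3 agree on E; apply E→BD and equate their BD entries.
No row becomes fully distinguished — the join is lossy.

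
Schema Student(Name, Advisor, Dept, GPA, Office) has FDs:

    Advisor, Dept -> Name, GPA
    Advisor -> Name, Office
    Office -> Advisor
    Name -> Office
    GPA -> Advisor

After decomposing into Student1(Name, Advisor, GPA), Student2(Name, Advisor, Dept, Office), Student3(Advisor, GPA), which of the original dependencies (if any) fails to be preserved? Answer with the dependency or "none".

Check Advisor, Dept → Name, GPA: no single fragment contains all of {Name, Advisor, Dept, GPA}, and the restricted closure of {Advisor, Dept} across the fragments never reaches {Name, GPA}.
Advisor → Name, Office is preserved.
Office → Advisor is preserved.
Name → Office is preserved.
GPA → Advisor is preserved.

Advisor, Dept -> Name, GPA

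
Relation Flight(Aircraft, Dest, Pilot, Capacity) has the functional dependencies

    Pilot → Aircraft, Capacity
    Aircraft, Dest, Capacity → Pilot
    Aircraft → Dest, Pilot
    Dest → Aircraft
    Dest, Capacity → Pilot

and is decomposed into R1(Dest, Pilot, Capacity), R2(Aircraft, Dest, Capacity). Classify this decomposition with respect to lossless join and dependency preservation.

Lossless test: (Dest, Capacity)⁺ = {Aircraft, Dest, Pilot, Capacity}, which contains all of one fragment — lossless.
Dependency preservation: Pilot → Aircraft, Capacity; Aircraft, Dest, Capacity → Pilot; Aircraft → Dest, Pilot are not contained in any single fragment, but the restricted closure of each left-hand side across the fragments still reaches the right-hand side; the remaining FDs each lie inside some fragment. All dependencies are preserved.

lossless and dependency-preserving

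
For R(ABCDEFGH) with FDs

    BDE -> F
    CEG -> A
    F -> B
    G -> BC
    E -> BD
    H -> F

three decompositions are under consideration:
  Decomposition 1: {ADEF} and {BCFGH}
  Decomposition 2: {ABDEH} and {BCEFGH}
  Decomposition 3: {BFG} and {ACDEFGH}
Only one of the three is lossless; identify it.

Decomposition 1: common = {F}, closure = {BF} → lossy.
Decomposition 2: common = {BEH}, closure = {BDEFH} → lossy.
Decomposition 3: common = {FG}, closure = {BCFG} → lossless.

Decomposition 3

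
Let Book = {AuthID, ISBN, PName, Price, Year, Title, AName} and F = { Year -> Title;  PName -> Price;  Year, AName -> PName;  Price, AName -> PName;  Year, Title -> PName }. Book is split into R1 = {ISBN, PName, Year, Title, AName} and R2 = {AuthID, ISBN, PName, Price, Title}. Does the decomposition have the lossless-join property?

No

Common attributes: R1 ∩ R2 = {ISBN, PName, Title}.
Closure of {ISBN, PName, Title}: PName → Price applies, adding Price. So (ISBN, PName, Title)⁺ = {ISBN, PName, Price, Title}.
The closure contains neither all of R1 = {ISBN, PName, Year, Title, AName} nor all of R2 = {AuthID, ISBN, PName, Price, Title}, so the common attributes are not a superkey of either fragment. The join is lossy.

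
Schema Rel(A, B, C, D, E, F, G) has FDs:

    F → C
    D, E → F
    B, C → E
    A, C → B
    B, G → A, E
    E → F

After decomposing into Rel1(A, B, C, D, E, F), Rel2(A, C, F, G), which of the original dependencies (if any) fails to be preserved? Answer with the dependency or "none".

B, G → A, E

Check B, G → A, E: no single fragment contains all of {A, B, E, G}, and the restricted closure of {B, G} across the fragments never reaches {A, E}.
F → C is preserved.
D, E → F is preserved.
B, C → E is preserved.
A, C → B is preserved.
E → F is preserved.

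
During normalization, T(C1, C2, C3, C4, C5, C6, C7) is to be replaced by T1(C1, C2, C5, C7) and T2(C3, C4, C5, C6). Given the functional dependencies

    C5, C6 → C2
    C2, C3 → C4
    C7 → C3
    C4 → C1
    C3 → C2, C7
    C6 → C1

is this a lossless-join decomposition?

Common attributes: T1 ∩ T2 = {C5}.
No dependency enlarges {C5}, so (C5)⁺ = {C5}.
The closure contains neither all of T1 = {C1, C2, C5, C7} nor all of T2 = {C3, C4, C5, C6}, so the common attributes are not a superkey of either fragment. The join is lossy.

No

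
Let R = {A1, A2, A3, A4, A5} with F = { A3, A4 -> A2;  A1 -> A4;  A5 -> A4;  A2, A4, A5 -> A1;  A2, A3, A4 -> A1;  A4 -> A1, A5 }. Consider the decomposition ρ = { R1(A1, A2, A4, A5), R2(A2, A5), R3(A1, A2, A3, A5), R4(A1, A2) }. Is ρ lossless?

Yes

Chase test. Columns are A1, A2, A3, A4, A5; row i has aⱼ where attribute j ∈ Ri, else bᵢⱼ.
Initial tableau (one row per fragment):
  row 1: a1 a2 b13 a4 a5
  row 2: b21 a2 b23 b24 a5
  row 3: a1 a2 a3 b34 a5
  row 4: a1 a2 b43 b44 b45
Rows 1 and 3 agree on A1; apply A1→A4 and equate their A4 entries.
Rows 1 and 4 agree on A1; apply A1→A4 and equate their A4 entries.
Rows 1 and 2 agree on A5; apply A5→A4 and equate their A4 entries.
Rows 1 and 2 agree on A2, A4, A5; apply A2, A4, A5→A1 and equate their A1 entries.
Rows 1 and 4 agree on A4; apply A4→A1, A5 and equate their A1, A5 entries.
Row 3 is now all distinguished symbols — the join is lossless.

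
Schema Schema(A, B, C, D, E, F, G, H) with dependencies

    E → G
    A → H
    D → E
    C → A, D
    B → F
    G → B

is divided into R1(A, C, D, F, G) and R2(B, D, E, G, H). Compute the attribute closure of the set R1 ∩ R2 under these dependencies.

B, D, E, F, G

R1 ∩ R2 = {D, G}.
D → E applies, adding E
G → B applies, adding B
B → F applies, adding F
Closure: {B, D, E, F, G}.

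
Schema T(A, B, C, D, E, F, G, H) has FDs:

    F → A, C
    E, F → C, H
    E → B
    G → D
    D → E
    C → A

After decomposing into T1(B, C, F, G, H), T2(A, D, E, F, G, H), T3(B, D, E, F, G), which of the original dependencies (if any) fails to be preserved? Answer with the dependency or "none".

C → A

Check C → A: no single fragment contains all of {A, C}, and the restricted closure of {C} across the fragments never reaches {A}.
F → A, C is preserved.
E, F → C, H is preserved.
E → B is preserved.
G → D is preserved.
D → E is preserved.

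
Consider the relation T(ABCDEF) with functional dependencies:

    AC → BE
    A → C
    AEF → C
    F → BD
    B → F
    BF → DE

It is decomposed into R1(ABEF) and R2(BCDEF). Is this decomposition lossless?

Common attributes: R1 ∩ R2 = {BEF}.
Closure of {BEF}: F → BD applies, adding D. So (BEF)⁺ = {BDEF}.
The closure contains neither all of R1 = {ABEF} nor all of R2 = {BCDEF}, so the common attributes are not a superkey of either fragment. The join is lossy.

No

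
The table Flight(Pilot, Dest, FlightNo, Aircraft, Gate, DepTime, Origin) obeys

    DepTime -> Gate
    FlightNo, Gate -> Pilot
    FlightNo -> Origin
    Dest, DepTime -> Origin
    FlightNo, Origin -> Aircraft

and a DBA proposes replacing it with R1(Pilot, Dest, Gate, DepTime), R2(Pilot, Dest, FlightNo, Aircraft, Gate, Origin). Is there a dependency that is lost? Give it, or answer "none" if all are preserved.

Dest, DepTime -> Origin

Check Dest, DepTime → Origin: no single fragment contains all of {Dest, DepTime, Origin}, and the restricted closure of {Dest, DepTime} across the fragments never reaches {Origin}.
DepTime → Gate is preserved.
FlightNo, Gate → Pilot is preserved.
FlightNo → Origin is preserved.
FlightNo, Origin → Aircraft is preserved.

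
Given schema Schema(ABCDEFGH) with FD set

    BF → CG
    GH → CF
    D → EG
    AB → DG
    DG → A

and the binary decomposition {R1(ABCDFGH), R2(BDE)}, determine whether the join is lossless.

Yes

Common attributes: R1 ∩ R2 = {BD}.
Closure of {BD}: D → EG applies, adding EG; DG → A applies, adding A. So (BD)⁺ = {ABDEG}.
This closure contains every attribute of R2, so R1 ∩ R2 → R2. The join is lossless.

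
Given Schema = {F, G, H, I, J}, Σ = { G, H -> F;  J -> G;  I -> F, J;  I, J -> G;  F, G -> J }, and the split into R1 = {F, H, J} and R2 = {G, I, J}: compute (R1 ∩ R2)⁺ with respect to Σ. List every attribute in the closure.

R1 ∩ R2 = {J}.
J → G applies, adding G
Closure: {G, J}.

G, J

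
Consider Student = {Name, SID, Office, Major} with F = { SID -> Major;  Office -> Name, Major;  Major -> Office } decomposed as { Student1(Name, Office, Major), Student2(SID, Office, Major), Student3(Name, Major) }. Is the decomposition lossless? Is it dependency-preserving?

Lossless test (chase): Rows 1 and 2 agree on Office; apply Office→Name, Major and equate their Name, Major entries. Rows 1 and 3 agree on Major; apply Major→Office and equate their Office entries. Row 2 is now all distinguished symbols — the join is lossless.
Dependency preservation: every FD's attributes lie within a single fragment, so each can be enforced locally — preserved.

lossless and dependency-preserving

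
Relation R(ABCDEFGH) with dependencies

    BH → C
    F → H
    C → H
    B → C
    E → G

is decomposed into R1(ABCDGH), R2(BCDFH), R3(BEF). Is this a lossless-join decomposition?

Chase test. Columns are ABCDEFGH; row i has aⱼ where attribute j ∈ Ri, else bᵢⱼ.
Initial tableau (one row per fragment):
  row 1: a1 a2 a3 a4 b15 b16 a7 a8
  row 2: b21 a2 a3 a4 b25 a6 b27 a8
  row 3: b31 a2 b33 b34 a5 a6 b37 b38
Rows 2 and 3 agree on F; apply F→H and equate their H entries.
Rows 1 and 3 agree on B; apply B→C and equate their C entries.
No row becomes fully distinguished — the join is lossy.

No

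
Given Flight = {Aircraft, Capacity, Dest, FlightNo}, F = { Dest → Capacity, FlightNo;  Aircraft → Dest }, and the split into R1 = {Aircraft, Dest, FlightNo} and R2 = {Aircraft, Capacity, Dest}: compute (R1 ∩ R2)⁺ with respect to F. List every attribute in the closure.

R1 ∩ R2 = {Aircraft, Dest}.
Dest → Capacity, FlightNo applies, adding Capacity, FlightNo
Closure: {Aircraft, Capacity, Dest, FlightNo}.

Aircraft, Capacity, Dest, FlightNo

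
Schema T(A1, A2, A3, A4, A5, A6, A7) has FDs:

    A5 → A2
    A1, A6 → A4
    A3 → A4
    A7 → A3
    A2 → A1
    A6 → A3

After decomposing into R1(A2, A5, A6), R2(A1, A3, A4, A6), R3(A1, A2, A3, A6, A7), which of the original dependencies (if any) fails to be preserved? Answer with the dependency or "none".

none

A5 → A2 lies within R1.
A1, A6 → A4 lies within R2.
A3 → A4 lies within R2.
A7 → A3 lies within R3.
A2 → A1 lies within R3.
A6 → A3 lies within R2.
Every dependency is enforceable on the fragments, so the decomposition is dependency-preserving.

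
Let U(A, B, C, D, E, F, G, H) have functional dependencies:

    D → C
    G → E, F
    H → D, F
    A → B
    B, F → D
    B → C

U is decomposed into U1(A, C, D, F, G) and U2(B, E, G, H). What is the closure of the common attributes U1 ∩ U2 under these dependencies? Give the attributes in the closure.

E, F, G

U1 ∩ U2 = {G}.
G → E, F applies, adding E, F
Closure: {E, F, G}.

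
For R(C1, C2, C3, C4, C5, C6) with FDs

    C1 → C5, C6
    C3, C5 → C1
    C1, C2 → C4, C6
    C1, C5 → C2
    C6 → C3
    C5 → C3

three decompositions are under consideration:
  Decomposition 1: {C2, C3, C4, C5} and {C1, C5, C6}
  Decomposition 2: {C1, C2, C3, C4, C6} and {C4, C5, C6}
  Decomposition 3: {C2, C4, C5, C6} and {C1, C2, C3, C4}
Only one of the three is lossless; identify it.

Decomposition 1

Decomposition 1: common = {C5}, closure = {C1, C2, C3, C4, C5, C6} → lossless.
Decomposition 2: common = {C4, C6}, closure = {C3, C4, C6} → lossy.
Decomposition 3: common = {C2, C4}, closure = {C2, C4} → lossy.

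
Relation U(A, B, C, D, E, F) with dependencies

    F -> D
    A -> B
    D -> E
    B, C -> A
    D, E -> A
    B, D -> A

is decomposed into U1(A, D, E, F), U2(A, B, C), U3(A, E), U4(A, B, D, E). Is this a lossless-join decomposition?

No

Chase test. Columns are A, B, C, D, E, F; row i has aⱼ where attribute j ∈ Ui, else bᵢⱼ.
Initial tableau (one row per fragment):
  row 1: a1 b12 b13 a4 a5 a6
  row 2: a1 a2 a3 b24 b25 b26
  row 3: a1 b32 b33 b34 a5 b36
  row 4: a1 a2 b43 a4 a5 b46
Rows 1 and 2 agree on A; apply A→B and equate their B entries.
Rows 1 and 3 agree on A; apply A→B and equate their B entries.
No row becomes fully distinguished — the join is lossy.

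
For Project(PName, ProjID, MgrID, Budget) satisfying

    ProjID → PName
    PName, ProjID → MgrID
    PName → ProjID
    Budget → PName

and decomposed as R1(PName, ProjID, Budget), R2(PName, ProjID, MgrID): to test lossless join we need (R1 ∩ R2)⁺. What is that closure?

PName, ProjID, MgrID

R1 ∩ R2 = {PName, ProjID}.
PName, ProjID → MgrID applies, adding MgrID
Closure: {PName, ProjID, MgrID}.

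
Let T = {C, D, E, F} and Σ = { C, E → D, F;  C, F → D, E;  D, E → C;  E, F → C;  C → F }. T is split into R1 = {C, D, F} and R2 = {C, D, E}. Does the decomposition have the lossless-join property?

Common attributes: R1 ∩ R2 = {C, D}.
Closure of {C, D}: C → F applies, adding F; C, F → D, E applies, adding E. So (C, D)⁺ = {C, D, E, F}.
This closure contains every attribute of R1, so R1 ∩ R2 → R1. The join is lossless.

Yes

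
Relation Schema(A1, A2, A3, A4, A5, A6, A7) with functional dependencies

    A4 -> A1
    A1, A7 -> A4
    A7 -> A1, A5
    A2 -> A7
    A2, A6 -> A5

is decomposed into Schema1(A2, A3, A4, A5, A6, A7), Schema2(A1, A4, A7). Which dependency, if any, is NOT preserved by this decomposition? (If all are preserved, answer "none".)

none

A4 → A1 lies within Schema2.
A1, A7 → A4 lies within Schema2.
A7 → A1, A5: restricted closure across fragments reaches A1, A5.
A2 → A7 lies within Schema1.
A2, A6 → A5 lies within Schema1.
Every dependency is enforceable on the fragments, so the decomposition is dependency-preserving.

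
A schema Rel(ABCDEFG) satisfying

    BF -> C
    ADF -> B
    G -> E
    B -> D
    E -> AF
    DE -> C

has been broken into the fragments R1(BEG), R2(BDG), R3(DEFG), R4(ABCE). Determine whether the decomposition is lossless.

Yes

Chase test. Columns are ABCDEFG; row i has aⱼ where attribute j ∈ Ri, else bᵢⱼ.
Initial tableau (one row per fragment):
  row 1: b11 a2 b13 b14 a5 b16 a7
  row 2: b21 a2 b23 a4 b25 b26 a7
  row 3: b31 b32 b33 a4 a5 a6 a7
  row 4: a1 a2 a3 b44 a5 b46 b47
Rows 1 and 2 agree on G; apply G→E and equate their E entries.
Rows 1 and 2 agree on B; apply B→D and equate their D entries.
Rows 1 and 4 agree on B; apply B→D and equate their D entries.
Rows 1 and 2 agree on E; apply E→AF and equate their AF entries.
Rows 1 and 3 agree on E; apply E→AF and equate their AF entries.
Rows 1 and 4 agree on E; apply E→AF and equate their AF entries.
Rows 1 and 2 agree on DE; apply DE→C and equate their C entries.
Rows 1 and 3 agree on DE; apply DE→C and equate their C entries.
Rows 1 and 4 agree on DE; apply DE→C and equate their C entries.
Rows 1 and 3 agree on ADF; apply ADF→B and equate their B entries.
Row 1 is now all distinguished symbols — the join is lossless.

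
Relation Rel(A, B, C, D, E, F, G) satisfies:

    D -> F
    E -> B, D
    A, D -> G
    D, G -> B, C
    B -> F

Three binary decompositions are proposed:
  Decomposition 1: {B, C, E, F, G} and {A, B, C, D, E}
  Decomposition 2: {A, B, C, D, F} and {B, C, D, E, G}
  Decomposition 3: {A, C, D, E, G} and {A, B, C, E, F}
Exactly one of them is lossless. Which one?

Decomposition 1: common = {B, C, E}, closure = {B, C, D, E, F} → lossy.
Decomposition 2: common = {B, C, D}, closure = {B, C, D, F} → lossy.
Decomposition 3: common = {A, C, E}, closure = {A, B, C, D, E, F, G} → lossless.

Decomposition 3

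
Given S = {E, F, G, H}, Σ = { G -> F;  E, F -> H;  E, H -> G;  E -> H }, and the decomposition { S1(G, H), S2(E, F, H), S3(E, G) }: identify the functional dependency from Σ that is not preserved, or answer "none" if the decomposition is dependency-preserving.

Check G → F: no single fragment contains all of {F, G}, and the restricted closure of {G} across the fragments never reaches {F}.
E, F → H is preserved.
E, H → G is preserved.
E → H is preserved.

G -> F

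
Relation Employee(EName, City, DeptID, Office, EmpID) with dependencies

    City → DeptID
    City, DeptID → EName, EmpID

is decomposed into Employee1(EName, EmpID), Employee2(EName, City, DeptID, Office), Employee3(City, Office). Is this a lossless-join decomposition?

No

Chase test. Columns are EName, City, DeptID, Office, EmpID; row i has aⱼ where attribute j ∈ Employeei, else bᵢⱼ.
Initial tableau (one row per fragment):
  row 1: a1 b12 b13 b14 a5
  row 2: a1 a2 a3 a4 b25
  row 3: b31 a2 b33 a4 b35
Rows 2 and 3 agree on City; apply City→DeptID and equate their DeptID entries.
Rows 2 and 3 agree on City, DeptID; apply City, DeptID→EName, EmpID and equate their EName, EmpID entries.
No row becomes fully distinguished — the join is lossy.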